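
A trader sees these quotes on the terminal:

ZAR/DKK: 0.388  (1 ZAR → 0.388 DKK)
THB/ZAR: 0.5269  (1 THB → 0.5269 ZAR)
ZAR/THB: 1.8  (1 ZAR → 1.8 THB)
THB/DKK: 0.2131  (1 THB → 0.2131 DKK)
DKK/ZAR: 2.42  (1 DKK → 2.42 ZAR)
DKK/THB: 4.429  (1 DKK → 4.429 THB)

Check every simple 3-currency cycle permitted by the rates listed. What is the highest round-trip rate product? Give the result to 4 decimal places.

THB→DKK→ZAR→THB: 0.2131 × 2.42 × 1.8 = 0.92826
THB→ZAR→DKK→THB: 0.5269 × 0.388 × 4.429 = 0.90545
Maximum is THB→DKK→ZAR→THB at 0.9283; no arbitrage — every cycle loses value.

0.9283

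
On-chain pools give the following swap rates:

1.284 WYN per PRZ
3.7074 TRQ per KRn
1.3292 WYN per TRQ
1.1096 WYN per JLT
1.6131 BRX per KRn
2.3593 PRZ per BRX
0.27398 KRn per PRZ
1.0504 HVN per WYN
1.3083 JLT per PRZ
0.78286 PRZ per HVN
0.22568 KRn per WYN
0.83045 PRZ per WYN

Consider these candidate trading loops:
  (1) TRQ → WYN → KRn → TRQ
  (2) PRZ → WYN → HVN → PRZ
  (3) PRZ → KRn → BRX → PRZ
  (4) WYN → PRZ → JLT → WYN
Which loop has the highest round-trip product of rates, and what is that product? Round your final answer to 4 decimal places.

1.2056

(1) 1.3292 × 0.22568 × 3.7074 = 1.11212
(2) 1.284 × 1.0504 × 0.78286 = 1.05585
(3) 0.27398 × 1.6131 × 2.3593 = 1.04271
(4) 0.83045 × 1.3083 × 1.1096 = 1.20556
Highest is cycle (4) at 1.2056 (>1, arbitrage).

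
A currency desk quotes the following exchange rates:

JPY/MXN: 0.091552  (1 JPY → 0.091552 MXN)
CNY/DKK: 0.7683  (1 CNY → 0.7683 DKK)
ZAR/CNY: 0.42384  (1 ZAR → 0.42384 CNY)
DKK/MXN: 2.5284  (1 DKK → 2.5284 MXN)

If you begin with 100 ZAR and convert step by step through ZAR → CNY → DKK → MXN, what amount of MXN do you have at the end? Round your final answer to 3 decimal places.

100 ZAR × 0.42384 = 42.384 CNY
42.384 CNY × 0.7683 = 32.5636272 DKK
32.5636272 DKK × 2.5284 = 82.33387501248 MXN

82.334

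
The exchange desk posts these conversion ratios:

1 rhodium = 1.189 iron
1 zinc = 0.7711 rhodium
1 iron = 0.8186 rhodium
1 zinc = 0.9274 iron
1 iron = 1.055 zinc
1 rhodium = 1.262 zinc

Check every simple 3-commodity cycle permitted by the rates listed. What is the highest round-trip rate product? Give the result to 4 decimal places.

0.9673

rhodium→iron→zinc→rhodium: 1.189 × 1.055 × 0.7711 = 0.96726
rhodium→zinc→iron→rhodium: 1.262 × 0.9274 × 0.8186 = 0.95807
Maximum is rhodium→iron→zinc→rhodium at 0.9673; no arbitrage — every cycle loses value.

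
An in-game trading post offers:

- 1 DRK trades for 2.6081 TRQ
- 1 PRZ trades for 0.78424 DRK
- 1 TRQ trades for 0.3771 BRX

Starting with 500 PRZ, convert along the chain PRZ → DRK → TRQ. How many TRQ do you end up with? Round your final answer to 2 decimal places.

1022.69

500 PRZ × 0.78424 = 392.12 DRK
392.12 DRK × 2.6081 = 1022.688172 TRQ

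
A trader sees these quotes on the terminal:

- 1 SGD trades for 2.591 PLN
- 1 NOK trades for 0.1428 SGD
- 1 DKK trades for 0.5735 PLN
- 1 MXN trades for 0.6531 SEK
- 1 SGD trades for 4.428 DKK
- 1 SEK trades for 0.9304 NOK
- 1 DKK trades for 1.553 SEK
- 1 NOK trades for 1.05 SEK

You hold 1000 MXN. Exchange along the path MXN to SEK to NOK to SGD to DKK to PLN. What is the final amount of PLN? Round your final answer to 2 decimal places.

1000 MXN × 0.6531 = 653.1 SEK
653.1 SEK × 0.9304 = 607.64424 NOK
607.64424 NOK × 0.1428 = 86.771597472 SGD
86.771597472 SGD × 4.428 = 384.224633606016 DKK
384.224633606016 DKK × 0.5735 = 220.352827373050176 PLN

220.35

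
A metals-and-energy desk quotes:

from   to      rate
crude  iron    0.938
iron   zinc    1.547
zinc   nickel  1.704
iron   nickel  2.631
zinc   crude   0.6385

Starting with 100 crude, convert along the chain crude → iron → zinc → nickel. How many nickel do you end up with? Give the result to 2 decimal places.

100 crude × 0.938 = 93.8 iron
93.8 iron × 1.547 = 145.1086 zinc
145.1086 zinc × 1.704 = 247.2650544 nickel

247.27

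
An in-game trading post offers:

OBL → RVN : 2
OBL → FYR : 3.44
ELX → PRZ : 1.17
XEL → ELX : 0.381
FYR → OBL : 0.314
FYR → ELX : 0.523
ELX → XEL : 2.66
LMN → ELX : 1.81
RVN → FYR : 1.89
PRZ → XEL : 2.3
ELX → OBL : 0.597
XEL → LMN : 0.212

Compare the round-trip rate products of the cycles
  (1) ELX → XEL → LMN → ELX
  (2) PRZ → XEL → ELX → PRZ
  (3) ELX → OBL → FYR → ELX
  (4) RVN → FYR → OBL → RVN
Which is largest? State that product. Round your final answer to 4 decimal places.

(1) 2.66 × 0.212 × 1.81 = 1.02070
(2) 2.3 × 0.381 × 1.17 = 1.02527
(3) 0.597 × 3.44 × 0.523 = 1.07407
(4) 1.89 × 0.314 × 2 = 1.18692
Highest is cycle (4) at 1.1869 (>1, arbitrage).

1.1869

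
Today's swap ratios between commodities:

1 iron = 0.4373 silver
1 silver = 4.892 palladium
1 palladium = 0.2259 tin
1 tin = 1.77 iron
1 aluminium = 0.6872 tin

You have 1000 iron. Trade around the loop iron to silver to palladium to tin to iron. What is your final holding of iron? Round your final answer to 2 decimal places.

855.37

1000 iron × 0.4373 = 437.3 silver
437.3 silver × 4.892 = 2139.2716 palladium
2139.2716 palladium × 0.2259 = 483.26145444 tin
483.26145444 tin × 1.77 = 855.3727743588 iron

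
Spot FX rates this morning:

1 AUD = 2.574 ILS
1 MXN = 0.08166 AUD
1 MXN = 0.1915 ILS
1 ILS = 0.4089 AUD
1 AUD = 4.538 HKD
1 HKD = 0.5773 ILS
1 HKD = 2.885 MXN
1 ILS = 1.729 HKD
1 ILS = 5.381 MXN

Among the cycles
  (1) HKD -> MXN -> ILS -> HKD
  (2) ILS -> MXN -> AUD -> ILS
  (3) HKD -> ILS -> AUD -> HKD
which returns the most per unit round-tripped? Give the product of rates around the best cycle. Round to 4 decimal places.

1.1310

(1) 2.885 × 0.1915 × 1.729 = 0.95523
(2) 5.381 × 0.08166 × 2.574 = 1.13105
(3) 0.5773 × 0.4089 × 4.538 = 1.07123
Highest is cycle (2) at 1.1310 (>1, arbitrage).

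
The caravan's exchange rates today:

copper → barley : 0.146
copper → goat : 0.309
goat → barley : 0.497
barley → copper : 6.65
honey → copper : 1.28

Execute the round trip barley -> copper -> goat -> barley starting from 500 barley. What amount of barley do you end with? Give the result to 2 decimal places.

500 barley × 6.65 = 3325 copper
3325 copper × 0.309 = 1027.425 goat
1027.425 goat × 0.497 = 510.630225 barley

510.63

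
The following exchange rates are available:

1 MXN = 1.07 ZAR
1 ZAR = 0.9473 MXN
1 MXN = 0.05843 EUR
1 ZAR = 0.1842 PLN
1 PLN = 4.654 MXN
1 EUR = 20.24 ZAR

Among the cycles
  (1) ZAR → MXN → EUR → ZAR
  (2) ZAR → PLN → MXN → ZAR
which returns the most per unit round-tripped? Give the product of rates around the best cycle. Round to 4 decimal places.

(1) 0.9473 × 0.05843 × 20.24 = 1.12030
(2) 0.1842 × 4.654 × 1.07 = 0.91728
Highest is cycle (1) at 1.1203 (>1, arbitrage).

1.1203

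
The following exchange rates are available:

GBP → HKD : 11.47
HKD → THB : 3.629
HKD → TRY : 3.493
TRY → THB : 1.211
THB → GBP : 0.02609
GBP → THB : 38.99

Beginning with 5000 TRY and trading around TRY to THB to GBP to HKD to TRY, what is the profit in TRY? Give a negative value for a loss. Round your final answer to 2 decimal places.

5000 TRY × 1.211 = 6055 THB
6055 THB × 0.02609 = 157.97495 GBP
157.97495 GBP × 11.47 = 1811.9726765 HKD
1811.9726765 HKD × 3.493 = 6329.2205590145 TRY
Net change: 6329.2205590145 − 5000 = 1329.2205590145 TRY

1329.22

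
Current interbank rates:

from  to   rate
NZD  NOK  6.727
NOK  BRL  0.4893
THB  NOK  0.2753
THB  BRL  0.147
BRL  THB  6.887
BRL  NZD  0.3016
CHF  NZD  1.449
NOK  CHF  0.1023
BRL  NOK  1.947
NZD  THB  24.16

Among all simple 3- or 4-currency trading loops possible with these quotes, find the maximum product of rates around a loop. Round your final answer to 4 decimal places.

1.0711

NZD→THB→BRL→NZD: 24.16 × 0.147 × 0.3016 = 1.07114
CHF→NZD→NOK→CHF: 1.449 × 6.727 × 0.1023 = 0.99716
NZD→NOK→BRL→NZD: 6.727 × 0.4893 × 0.3016 = 0.99272
CHF→NZD→THB→NOK→CHF: 1.449 × 24.16 × 0.2753 × 0.1023 = 0.98593
NZD→THB→NOK→BRL→NZD: 24.16 × 0.2753 × 0.4893 × 0.3016 = 0.98154
THB→NOK→BRL→THB: 0.2753 × 0.4893 × 6.887 = 0.92771
Maximum is NZD→THB→BRL→NZD at 1.0711; arbitrage exists.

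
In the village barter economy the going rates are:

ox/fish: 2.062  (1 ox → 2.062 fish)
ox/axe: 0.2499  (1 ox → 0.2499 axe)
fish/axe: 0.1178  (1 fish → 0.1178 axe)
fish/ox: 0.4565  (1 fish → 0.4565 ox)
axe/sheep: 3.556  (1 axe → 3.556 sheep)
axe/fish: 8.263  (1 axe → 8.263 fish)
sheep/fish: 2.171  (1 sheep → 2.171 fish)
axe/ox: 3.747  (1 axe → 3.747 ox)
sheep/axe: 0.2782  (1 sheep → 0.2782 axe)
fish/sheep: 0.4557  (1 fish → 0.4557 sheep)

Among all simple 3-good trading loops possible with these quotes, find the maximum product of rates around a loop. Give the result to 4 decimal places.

sheep→axe→fish→sheep: 0.2782 × 8.263 × 0.4557 = 1.04755
fish→ox→axe→fish: 0.4565 × 0.2499 × 8.263 = 0.94264
fish→axe→ox→fish: 0.1178 × 3.747 × 2.062 = 0.91016
sheep→fish→axe→sheep: 2.171 × 0.1178 × 3.556 = 0.90942
Maximum is sheep→axe→fish→sheep at 1.0475; arbitrage exists.

1.0475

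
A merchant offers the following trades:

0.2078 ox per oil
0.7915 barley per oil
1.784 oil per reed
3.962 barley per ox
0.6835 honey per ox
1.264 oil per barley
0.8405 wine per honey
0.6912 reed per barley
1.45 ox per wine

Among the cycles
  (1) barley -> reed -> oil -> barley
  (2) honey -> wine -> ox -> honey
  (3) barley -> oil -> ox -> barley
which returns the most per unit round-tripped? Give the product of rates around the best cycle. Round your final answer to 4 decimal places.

1.0407

(1) 0.6912 × 1.784 × 0.7915 = 0.97600
(2) 0.8405 × 1.45 × 0.6835 = 0.83300
(3) 1.264 × 0.2078 × 3.962 = 1.04066
Highest is cycle (3) at 1.0407 (>1, arbitrage).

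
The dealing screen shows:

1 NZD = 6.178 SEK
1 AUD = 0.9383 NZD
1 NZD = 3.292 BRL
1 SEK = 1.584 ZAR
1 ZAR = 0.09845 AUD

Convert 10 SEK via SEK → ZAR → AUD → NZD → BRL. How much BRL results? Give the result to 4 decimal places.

4.8170

10 SEK × 1.584 = 15.84 ZAR
15.84 ZAR × 0.09845 = 1.559448 AUD
1.559448 AUD × 0.9383 = 1.4632300584 NZD
1.4632300584 NZD × 3.292 = 4.8169533522528 BRL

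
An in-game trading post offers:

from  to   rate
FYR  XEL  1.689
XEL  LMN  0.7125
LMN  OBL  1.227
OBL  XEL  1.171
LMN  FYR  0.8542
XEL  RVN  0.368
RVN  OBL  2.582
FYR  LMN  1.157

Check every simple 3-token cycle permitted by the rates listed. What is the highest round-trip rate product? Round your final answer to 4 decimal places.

1.1127

RVN→OBL→XEL→RVN: 2.582 × 1.171 × 0.368 = 1.11266
FYR→XEL→LMN→FYR: 1.689 × 0.7125 × 0.8542 = 1.02795
XEL→LMN→OBL→XEL: 0.7125 × 1.227 × 1.171 = 1.02373
Maximum is RVN→OBL→XEL→RVN at 1.1127; arbitrage exists.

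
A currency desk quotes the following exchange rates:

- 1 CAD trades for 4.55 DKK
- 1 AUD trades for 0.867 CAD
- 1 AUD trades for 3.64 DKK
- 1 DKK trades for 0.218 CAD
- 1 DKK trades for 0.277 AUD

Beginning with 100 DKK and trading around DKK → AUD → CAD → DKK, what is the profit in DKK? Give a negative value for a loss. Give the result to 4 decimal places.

9.2723

100 DKK × 0.277 = 27.7 AUD
27.7 AUD × 0.867 = 24.0159 CAD
24.0159 CAD × 4.55 = 109.272345 DKK
Net change: 109.272345 − 100 = 9.272345 DKK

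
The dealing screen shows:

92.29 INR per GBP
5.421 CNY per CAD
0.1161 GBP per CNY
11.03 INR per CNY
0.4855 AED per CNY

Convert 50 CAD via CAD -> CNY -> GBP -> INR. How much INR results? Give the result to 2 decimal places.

2904.27

50 CAD × 5.421 = 271.05 CNY
271.05 CNY × 0.1161 = 31.468905 GBP
31.468905 GBP × 92.29 = 2904.26524245 INR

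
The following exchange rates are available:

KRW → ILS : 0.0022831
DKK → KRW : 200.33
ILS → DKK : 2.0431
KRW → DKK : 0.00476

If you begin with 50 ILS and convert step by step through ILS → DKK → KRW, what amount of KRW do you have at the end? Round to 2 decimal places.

20464.71

50 ILS × 2.0431 = 102.155 DKK
102.155 DKK × 200.33 = 20464.71115 KRW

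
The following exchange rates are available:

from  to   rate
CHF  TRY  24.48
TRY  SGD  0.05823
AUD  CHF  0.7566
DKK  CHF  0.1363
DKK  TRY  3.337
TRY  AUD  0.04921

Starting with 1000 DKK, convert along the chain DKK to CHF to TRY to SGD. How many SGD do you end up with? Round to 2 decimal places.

1000 DKK × 0.1363 = 136.3 CHF
136.3 CHF × 24.48 = 3336.624 TRY
3336.624 TRY × 0.05823 = 194.29161552 SGD

194.29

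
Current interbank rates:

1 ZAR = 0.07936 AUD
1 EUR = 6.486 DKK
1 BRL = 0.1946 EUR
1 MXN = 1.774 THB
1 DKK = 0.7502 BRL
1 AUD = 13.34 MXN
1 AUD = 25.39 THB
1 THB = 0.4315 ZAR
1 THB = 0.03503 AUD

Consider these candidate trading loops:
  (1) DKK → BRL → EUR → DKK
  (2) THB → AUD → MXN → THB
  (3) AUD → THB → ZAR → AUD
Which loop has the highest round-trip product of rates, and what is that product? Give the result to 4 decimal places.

0.9469

(1) 0.7502 × 0.1946 × 6.486 = 0.94688
(2) 0.03503 × 13.34 × 1.774 = 0.82899
(3) 25.39 × 0.4315 × 0.07936 = 0.86945
Highest is cycle (1) at 0.9469 (≤1, no arbitrage).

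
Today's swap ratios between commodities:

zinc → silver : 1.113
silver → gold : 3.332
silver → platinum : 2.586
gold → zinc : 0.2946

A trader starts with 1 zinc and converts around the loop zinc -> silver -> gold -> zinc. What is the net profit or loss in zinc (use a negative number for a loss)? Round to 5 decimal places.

0.09253

1 zinc × 1.113 = 1.113 silver
1.113 silver × 3.332 = 3.708516 gold
3.708516 gold × 0.2946 = 1.0925288136 zinc
Net change: 1.0925288136 − 1 = 0.0925288136 zinc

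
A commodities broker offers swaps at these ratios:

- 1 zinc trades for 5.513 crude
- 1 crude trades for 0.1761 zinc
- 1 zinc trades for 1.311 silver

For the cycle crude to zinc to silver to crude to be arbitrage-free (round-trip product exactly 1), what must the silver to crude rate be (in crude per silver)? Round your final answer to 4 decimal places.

Known legs of the cycle: 0.1761 × 1.311 = 0.2308671
For no arbitrage the full-cycle product must be 1, so the missing rate is 1 / 0.2308671 ≈ 4.331496.

4.3315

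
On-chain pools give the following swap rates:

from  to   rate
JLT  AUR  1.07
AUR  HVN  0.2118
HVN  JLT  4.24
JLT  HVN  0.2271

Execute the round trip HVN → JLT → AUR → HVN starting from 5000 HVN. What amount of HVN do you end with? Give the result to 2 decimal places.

4804.47

5000 HVN × 4.24 = 21200 JLT
21200 JLT × 1.07 = 22684 AUR
22684 AUR × 0.2118 = 4804.4712 HVN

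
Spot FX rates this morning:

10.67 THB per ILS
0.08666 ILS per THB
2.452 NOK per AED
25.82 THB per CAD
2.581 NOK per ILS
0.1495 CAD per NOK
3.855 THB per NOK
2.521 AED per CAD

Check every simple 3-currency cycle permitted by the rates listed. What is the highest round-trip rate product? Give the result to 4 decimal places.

0.9241

NOK→CAD→AED→NOK: 0.1495 × 2.521 × 2.452 = 0.92413
NOK→THB→ILS→NOK: 3.855 × 0.08666 × 2.581 = 0.86225
Maximum is NOK→CAD→AED→NOK at 0.9241; no arbitrage — every cycle loses value.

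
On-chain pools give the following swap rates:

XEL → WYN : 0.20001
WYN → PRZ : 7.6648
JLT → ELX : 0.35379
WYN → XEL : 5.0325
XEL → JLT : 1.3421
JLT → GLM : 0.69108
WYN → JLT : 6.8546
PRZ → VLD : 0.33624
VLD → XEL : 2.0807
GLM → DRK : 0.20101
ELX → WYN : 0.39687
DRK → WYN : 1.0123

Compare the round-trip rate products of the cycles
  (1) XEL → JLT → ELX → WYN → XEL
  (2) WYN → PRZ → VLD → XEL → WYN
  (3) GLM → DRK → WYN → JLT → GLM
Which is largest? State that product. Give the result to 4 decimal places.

(1) 1.3421 × 0.35379 × 0.39687 × 5.0325 = 0.94834
(2) 7.6648 × 0.33624 × 2.0807 × 0.20001 = 1.07253
(3) 0.20101 × 1.0123 × 6.8546 × 0.69108 = 0.96391
Highest is cycle (2) at 1.0725 (>1, arbitrage).

1.0725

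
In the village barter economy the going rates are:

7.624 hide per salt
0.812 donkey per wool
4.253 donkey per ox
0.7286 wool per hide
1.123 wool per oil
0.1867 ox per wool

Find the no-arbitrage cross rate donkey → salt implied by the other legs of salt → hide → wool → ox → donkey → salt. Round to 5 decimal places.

0.22672

Known legs of the cycle: 7.624 × 0.7286 × 0.1867 × 4.253 = 4.41074301670864
For no arbitrage the full-cycle product must be 1, so the missing rate is 1 / 4.41074301670864 ≈ 0.2267192.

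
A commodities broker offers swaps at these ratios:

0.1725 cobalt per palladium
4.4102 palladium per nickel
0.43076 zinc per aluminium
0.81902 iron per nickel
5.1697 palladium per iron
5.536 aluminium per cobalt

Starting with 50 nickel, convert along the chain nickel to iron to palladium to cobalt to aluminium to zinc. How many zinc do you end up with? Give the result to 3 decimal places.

87.086

50 nickel × 0.81902 = 40.951 iron
40.951 iron × 5.1697 = 211.7043847 palladium
211.7043847 palladium × 0.1725 = 36.51900636075 cobalt
36.51900636075 cobalt × 5.536 = 202.169219213112 aluminium
202.169219213112 aluminium × 0.43076 = 87.08641286824012512 zinc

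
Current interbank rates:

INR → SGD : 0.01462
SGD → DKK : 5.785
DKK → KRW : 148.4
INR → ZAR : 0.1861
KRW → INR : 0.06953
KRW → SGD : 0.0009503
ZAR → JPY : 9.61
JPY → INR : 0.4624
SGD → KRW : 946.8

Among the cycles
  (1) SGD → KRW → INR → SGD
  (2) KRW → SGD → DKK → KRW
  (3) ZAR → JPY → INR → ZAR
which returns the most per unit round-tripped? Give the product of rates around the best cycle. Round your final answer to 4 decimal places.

0.9624

(1) 946.8 × 0.06953 × 0.01462 = 0.96245
(2) 0.0009503 × 5.785 × 148.4 = 0.81583
(3) 9.61 × 0.4624 × 0.1861 = 0.82697
Highest is cycle (1) at 0.9624 (≤1, no arbitrage).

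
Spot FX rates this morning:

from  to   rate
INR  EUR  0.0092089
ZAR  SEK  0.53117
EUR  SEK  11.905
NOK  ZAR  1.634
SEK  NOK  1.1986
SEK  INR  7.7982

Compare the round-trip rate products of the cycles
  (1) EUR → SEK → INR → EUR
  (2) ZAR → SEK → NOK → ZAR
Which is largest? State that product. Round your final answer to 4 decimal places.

1.0403

(1) 11.905 × 7.7982 × 0.0092089 = 0.85493
(2) 0.53117 × 1.1986 × 1.634 = 1.04030
Highest is cycle (2) at 1.0403 (>1, arbitrage).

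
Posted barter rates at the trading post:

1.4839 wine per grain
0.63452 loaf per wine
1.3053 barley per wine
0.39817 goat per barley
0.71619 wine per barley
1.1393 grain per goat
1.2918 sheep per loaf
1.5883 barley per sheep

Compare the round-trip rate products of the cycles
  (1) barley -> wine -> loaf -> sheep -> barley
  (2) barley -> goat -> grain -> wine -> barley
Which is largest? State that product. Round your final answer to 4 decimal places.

(1) 0.71619 × 0.63452 × 1.2918 × 1.5883 = 0.93240
(2) 0.39817 × 1.1393 × 1.4839 × 1.3053 = 0.87866
Highest is cycle (1) at 0.9324 (≤1, no arbitrage).

0.9324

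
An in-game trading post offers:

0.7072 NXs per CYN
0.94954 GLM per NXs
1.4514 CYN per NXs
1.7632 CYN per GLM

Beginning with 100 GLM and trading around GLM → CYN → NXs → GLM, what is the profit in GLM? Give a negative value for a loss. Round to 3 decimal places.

18.401

100 GLM × 1.7632 = 176.32 CYN
176.32 CYN × 0.7072 = 124.693504 NXs
124.693504 NXs × 0.94954 = 118.40146978816 GLM
Net change: 118.40146978816 − 100 = 18.40146978816 GLM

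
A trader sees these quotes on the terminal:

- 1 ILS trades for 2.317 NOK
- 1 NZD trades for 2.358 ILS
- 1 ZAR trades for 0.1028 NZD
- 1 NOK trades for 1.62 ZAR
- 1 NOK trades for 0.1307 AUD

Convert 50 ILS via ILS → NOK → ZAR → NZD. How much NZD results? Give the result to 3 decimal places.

50 ILS × 2.317 = 115.85 NOK
115.85 NOK × 1.62 = 187.677 ZAR
187.677 ZAR × 0.1028 = 19.2931956 NZD

19.293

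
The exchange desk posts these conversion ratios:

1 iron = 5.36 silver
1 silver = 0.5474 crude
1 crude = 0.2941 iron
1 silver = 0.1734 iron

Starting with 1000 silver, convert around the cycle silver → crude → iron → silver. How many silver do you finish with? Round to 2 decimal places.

862.91

1000 silver × 0.5474 = 547.4 crude
547.4 crude × 0.2941 = 160.99034 iron
160.99034 iron × 5.36 = 862.9082224 silver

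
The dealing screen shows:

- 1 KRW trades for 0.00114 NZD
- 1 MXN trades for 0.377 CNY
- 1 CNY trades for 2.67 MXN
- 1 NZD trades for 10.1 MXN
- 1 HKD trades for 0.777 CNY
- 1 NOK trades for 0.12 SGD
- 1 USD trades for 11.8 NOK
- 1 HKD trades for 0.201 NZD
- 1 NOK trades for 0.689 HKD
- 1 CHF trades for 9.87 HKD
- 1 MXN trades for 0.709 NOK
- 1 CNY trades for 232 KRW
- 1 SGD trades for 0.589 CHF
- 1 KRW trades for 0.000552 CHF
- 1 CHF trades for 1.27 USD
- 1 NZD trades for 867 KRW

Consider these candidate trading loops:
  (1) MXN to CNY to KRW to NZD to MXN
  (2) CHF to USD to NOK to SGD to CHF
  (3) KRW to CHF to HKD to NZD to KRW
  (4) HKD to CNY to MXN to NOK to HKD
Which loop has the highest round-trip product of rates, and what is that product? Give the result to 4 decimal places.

1.0592

(1) 0.377 × 232 × 0.00114 × 10.1 = 1.00706
(2) 1.27 × 11.8 × 0.12 × 0.589 = 1.05921
(3) 0.000552 × 9.87 × 0.201 × 867 = 0.94945
(4) 0.777 × 2.67 × 0.709 × 0.689 = 1.01344
Highest is cycle (2) at 1.0592 (>1, arbitrage).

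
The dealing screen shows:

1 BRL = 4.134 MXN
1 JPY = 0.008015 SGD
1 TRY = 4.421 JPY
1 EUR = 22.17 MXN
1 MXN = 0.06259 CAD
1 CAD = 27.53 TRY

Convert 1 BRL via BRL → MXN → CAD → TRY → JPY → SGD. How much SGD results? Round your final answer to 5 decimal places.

1 BRL × 4.134 = 4.134 MXN
4.134 MXN × 0.06259 = 0.25874706 CAD
0.25874706 CAD × 27.53 = 7.1233065618 TRY
7.1233065618 TRY × 4.421 = 31.4921383097178 JPY
31.4921383097178 JPY × 0.008015 = 0.252409488552388167 SGD

0.25241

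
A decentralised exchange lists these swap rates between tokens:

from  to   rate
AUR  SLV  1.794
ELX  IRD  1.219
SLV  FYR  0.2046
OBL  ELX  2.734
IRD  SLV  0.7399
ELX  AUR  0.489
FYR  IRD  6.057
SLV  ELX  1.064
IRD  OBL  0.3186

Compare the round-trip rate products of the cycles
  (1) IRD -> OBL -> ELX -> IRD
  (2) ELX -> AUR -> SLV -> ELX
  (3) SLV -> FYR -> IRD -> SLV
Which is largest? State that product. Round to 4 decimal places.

1.0618

(1) 0.3186 × 2.734 × 1.219 = 1.06181
(2) 0.489 × 1.794 × 1.064 = 0.93341
(3) 0.2046 × 6.057 × 0.7399 = 0.91693
Highest is cycle (1) at 1.0618 (>1, arbitrage).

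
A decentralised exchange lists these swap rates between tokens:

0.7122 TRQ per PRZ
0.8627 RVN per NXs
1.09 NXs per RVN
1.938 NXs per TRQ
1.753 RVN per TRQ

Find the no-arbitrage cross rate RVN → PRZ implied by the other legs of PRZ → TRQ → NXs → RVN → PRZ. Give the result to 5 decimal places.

Known legs of the cycle: 0.7122 × 1.938 × 0.8627 = 1.19073615372
For no arbitrage the full-cycle product must be 1, so the missing rate is 1 / 1.19073615372 ≈ 0.8398166.

0.83982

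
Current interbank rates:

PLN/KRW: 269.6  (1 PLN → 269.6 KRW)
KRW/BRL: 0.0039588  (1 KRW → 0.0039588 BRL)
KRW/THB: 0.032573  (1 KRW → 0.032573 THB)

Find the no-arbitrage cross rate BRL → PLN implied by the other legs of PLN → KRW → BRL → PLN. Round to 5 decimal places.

Known legs of the cycle: 269.6 × 0.0039588 = 1.06729248
For no arbitrage the full-cycle product must be 1, so the missing rate is 1 / 1.06729248 ≈ 0.9369503.

0.93695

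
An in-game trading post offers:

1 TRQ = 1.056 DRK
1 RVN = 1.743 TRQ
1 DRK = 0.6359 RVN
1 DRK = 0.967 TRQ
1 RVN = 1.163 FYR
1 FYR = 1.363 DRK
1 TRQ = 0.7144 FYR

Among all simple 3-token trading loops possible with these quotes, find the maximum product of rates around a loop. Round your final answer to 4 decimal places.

1.1704

TRQ→DRK→RVN→TRQ: 1.056 × 0.6359 × 1.743 = 1.17044
FYR→DRK→RVN→FYR: 1.363 × 0.6359 × 1.163 = 1.00801
TRQ→FYR→DRK→TRQ: 0.7144 × 1.363 × 0.967 = 0.94159
Maximum is TRQ→DRK→RVN→TRQ at 1.1704; arbitrage exists.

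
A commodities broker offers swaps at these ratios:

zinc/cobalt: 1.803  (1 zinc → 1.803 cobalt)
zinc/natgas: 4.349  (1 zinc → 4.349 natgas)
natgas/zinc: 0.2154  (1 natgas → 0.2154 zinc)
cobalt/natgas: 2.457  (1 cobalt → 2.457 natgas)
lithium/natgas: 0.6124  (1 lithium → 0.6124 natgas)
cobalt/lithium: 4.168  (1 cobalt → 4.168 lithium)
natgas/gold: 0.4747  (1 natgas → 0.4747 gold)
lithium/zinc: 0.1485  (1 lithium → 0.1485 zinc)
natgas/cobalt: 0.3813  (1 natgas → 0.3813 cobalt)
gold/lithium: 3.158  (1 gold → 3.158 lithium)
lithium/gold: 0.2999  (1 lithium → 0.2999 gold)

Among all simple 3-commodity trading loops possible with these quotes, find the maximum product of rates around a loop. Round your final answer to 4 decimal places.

1.1160

lithium→zinc→cobalt→lithium: 0.1485 × 1.803 × 4.168 = 1.11596
natgas→cobalt→lithium→natgas: 0.3813 × 4.168 × 0.6124 = 0.97326
natgas→zinc→cobalt→natgas: 0.2154 × 1.803 × 2.457 = 0.95422
natgas→gold→lithium→natgas: 0.4747 × 3.158 × 0.6124 = 0.91805
Maximum is lithium→zinc→cobalt→lithium at 1.1160; arbitrage exists.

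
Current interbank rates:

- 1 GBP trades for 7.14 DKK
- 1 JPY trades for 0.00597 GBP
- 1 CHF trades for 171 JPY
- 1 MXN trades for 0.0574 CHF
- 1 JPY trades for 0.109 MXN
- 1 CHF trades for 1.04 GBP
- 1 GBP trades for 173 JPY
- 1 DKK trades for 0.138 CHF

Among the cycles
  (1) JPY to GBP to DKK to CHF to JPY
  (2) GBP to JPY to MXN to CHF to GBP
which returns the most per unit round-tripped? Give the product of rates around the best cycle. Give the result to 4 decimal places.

(1) 0.00597 × 7.14 × 0.138 × 171 = 1.00588
(2) 173 × 0.109 × 0.0574 × 1.04 = 1.12569
Highest is cycle (2) at 1.1257 (>1, arbitrage).

1.1257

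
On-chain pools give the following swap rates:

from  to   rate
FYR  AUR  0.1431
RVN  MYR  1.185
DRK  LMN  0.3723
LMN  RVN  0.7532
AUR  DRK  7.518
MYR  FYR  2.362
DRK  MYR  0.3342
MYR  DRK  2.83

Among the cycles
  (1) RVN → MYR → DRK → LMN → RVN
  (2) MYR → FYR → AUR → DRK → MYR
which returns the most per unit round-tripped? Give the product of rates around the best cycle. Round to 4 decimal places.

(1) 1.185 × 2.83 × 0.3723 × 0.7532 = 0.94039
(2) 2.362 × 0.1431 × 7.518 × 0.3342 = 0.84924
Highest is cycle (1) at 0.9404 (≤1, no arbitrage).

0.9404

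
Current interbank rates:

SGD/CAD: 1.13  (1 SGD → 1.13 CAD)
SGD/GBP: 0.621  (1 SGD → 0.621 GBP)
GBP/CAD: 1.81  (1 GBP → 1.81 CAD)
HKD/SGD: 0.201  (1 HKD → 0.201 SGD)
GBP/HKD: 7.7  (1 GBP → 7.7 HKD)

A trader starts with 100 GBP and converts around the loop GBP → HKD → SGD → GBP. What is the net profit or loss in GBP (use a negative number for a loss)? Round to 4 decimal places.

100 GBP × 7.7 = 770 HKD
770 HKD × 0.201 = 154.77 SGD
154.77 SGD × 0.621 = 96.11217 GBP
Net change: 96.11217 − 100 = -3.88783 GBP

-3.8878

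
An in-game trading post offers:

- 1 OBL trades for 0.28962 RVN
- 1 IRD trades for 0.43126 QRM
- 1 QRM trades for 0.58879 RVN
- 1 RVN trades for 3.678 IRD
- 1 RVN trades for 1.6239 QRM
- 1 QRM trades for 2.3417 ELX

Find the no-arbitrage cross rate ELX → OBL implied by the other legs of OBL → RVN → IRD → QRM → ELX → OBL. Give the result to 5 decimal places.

0.92959

Known legs of the cycle: 0.28962 × 3.678 × 0.43126 × 2.3417 = 1.07574839948967912
For no arbitrage the full-cycle product must be 1, so the missing rate is 1 / 1.07574839948967912 ≈ 0.9295854.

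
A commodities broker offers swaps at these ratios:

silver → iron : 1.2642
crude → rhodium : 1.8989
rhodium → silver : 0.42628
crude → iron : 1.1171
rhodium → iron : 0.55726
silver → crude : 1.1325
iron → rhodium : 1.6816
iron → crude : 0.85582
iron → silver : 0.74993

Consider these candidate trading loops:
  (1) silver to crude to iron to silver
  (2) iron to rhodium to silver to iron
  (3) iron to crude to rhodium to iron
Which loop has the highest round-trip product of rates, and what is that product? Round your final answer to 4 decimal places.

(1) 1.1325 × 1.1171 × 0.74993 = 0.94875
(2) 1.6816 × 0.42628 × 1.2642 = 0.90622
(3) 0.85582 × 1.8989 × 0.55726 = 0.90561
Highest is cycle (1) at 0.9487 (≤1, no arbitrage).

0.9487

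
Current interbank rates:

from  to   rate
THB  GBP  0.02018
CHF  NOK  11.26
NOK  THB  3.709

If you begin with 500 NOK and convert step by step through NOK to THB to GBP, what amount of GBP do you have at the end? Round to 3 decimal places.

500 NOK × 3.709 = 1854.5 THB
1854.5 THB × 0.02018 = 37.42381 GBP

37.424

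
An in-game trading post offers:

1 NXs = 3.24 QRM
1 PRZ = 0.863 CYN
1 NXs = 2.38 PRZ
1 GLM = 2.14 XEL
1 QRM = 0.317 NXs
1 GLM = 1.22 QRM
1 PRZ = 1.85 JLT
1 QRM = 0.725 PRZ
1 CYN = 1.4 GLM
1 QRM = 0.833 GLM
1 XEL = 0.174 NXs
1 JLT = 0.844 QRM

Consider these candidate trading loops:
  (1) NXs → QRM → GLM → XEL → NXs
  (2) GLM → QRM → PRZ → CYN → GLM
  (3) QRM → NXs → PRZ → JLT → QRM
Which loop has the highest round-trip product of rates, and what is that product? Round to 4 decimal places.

(1) 3.24 × 0.833 × 2.14 × 0.174 = 1.00497
(2) 1.22 × 0.725 × 0.863 × 1.4 = 1.06865
(3) 0.317 × 2.38 × 1.85 × 0.844 = 1.17801
Highest is cycle (3) at 1.1780 (>1, arbitrage).

1.1780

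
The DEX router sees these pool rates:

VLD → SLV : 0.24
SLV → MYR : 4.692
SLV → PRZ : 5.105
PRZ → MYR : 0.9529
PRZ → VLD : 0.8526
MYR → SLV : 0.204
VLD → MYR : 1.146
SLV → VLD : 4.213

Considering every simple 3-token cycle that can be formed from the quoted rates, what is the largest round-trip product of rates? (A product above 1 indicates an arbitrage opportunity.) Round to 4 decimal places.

VLD→SLV→PRZ→VLD: 0.24 × 5.105 × 0.8526 = 1.04461
SLV→PRZ→MYR→SLV: 5.105 × 0.9529 × 0.204 = 0.99237
VLD→MYR→SLV→VLD: 1.146 × 0.204 × 4.213 = 0.98493
Maximum is VLD→SLV→PRZ→VLD at 1.0446; arbitrage exists.

1.0446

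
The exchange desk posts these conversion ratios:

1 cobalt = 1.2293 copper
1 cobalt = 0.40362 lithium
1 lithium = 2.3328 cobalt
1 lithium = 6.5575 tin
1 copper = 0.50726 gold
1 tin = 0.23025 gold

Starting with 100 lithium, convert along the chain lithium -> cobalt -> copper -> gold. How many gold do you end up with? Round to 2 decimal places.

145.47

100 lithium × 2.3328 = 233.28 cobalt
233.28 cobalt × 1.2293 = 286.771104 copper
286.771104 copper × 0.50726 = 145.46751021504 gold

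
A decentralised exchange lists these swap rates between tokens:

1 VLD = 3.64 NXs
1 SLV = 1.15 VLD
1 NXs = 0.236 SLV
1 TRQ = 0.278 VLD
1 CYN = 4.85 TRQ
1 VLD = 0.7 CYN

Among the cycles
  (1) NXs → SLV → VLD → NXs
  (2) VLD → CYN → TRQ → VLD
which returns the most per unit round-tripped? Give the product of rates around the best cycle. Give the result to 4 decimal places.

(1) 0.236 × 1.15 × 3.64 = 0.98790
(2) 0.7 × 4.85 × 0.278 = 0.94381
Highest is cycle (1) at 0.9879 (≤1, no arbitrage).

0.9879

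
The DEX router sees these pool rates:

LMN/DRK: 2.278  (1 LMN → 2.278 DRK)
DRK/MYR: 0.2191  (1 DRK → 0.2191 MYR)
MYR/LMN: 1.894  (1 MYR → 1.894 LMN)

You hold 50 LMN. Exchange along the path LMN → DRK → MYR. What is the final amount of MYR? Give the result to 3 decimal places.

24.955

50 LMN × 2.278 = 113.9 DRK
113.9 DRK × 0.2191 = 24.95549 MYR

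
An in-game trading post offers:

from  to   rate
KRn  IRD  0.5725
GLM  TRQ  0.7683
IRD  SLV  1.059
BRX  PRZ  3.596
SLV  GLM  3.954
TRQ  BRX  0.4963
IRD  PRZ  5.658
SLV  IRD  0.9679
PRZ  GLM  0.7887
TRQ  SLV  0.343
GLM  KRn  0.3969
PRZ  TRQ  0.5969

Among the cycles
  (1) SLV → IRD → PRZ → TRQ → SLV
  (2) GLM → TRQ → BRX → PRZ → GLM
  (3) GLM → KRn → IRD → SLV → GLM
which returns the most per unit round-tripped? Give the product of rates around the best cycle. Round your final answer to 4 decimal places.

1.1212

(1) 0.9679 × 5.658 × 0.5969 × 0.343 = 1.12122
(2) 0.7683 × 0.4963 × 3.596 × 0.7887 = 1.08145
(3) 0.3969 × 0.5725 × 1.059 × 3.954 = 0.95146
Highest is cycle (1) at 1.1212 (>1, arbitrage).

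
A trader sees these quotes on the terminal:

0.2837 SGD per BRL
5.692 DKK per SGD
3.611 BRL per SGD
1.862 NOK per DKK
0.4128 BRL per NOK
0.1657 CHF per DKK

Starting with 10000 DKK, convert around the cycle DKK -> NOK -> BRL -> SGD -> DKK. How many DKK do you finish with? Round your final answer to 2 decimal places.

12412.05

10000 DKK × 1.862 = 18620 NOK
18620 NOK × 0.4128 = 7686.336 BRL
7686.336 BRL × 0.2837 = 2180.6135232 SGD
2180.6135232 SGD × 5.692 = 12412.0521740544 DKK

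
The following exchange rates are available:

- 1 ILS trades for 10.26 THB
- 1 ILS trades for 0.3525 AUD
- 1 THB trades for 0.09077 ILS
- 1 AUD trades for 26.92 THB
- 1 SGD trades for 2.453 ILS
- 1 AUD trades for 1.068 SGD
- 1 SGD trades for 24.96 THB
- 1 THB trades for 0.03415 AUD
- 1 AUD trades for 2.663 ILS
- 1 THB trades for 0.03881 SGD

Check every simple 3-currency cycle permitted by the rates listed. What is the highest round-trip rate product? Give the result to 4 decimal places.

THB→SGD→ILS→THB: 0.03881 × 2.453 × 10.26 = 0.97676
THB→AUD→ILS→THB: 0.03415 × 2.663 × 10.26 = 0.93306
SGD→ILS→AUD→SGD: 2.453 × 0.3525 × 1.068 = 0.92348
THB→AUD→SGD→THB: 0.03415 × 1.068 × 24.96 = 0.91035
THB→ILS→AUD→THB: 0.09077 × 0.3525 × 26.92 = 0.86134
Maximum is THB→SGD→ILS→THB at 0.9768; no arbitrage — every cycle loses value.

0.9768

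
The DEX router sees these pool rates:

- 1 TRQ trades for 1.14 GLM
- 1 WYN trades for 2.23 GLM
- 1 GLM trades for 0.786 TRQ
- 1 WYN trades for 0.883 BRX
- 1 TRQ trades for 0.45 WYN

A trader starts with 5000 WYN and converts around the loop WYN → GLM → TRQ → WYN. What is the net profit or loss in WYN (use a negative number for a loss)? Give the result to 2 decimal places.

5000 WYN × 2.23 = 11150 GLM
11150 GLM × 0.786 = 8763.9 TRQ
8763.9 TRQ × 0.45 = 3943.755 WYN
Net change: 3943.755 − 5000 = -1056.245 WYN

-1056.25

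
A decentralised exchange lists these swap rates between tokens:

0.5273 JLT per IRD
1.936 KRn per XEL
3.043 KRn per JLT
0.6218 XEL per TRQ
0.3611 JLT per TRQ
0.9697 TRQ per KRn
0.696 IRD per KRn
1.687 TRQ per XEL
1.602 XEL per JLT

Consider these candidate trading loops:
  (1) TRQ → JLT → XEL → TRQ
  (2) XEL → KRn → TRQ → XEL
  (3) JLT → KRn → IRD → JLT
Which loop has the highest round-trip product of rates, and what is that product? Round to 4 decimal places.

1.1673

(1) 0.3611 × 1.602 × 1.687 = 0.97590
(2) 1.936 × 0.9697 × 0.6218 = 1.16733
(3) 3.043 × 0.696 × 0.5273 = 1.11678
Highest is cycle (2) at 1.1673 (>1, arbitrage).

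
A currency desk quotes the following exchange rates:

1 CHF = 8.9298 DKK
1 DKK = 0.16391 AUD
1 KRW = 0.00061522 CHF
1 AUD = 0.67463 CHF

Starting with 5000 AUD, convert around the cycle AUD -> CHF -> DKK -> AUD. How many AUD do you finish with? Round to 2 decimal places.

5000 AUD × 0.67463 = 3373.15 CHF
3373.15 CHF × 8.9298 = 30121.55487 DKK
30121.55487 DKK × 0.16391 = 4937.2240587417 AUD

4937.22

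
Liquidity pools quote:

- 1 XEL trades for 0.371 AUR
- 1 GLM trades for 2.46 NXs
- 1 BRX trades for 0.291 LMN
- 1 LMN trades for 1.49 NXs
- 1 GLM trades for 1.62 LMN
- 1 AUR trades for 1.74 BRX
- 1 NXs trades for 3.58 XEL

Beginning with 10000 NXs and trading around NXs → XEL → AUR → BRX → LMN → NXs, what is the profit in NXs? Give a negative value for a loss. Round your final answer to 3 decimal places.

10000 NXs × 3.58 = 35800 XEL
35800 XEL × 0.371 = 13281.8 AUR
13281.8 AUR × 1.74 = 23110.332 BRX
23110.332 BRX × 0.291 = 6725.106612 LMN
6725.106612 LMN × 1.49 = 10020.40885188 NXs
Net change: 10020.40885188 − 10000 = 20.40885188 NXs

20.409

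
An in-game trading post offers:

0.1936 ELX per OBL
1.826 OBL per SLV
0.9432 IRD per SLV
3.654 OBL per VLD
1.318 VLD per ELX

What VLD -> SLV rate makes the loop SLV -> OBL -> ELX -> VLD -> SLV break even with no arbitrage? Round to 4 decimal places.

Known legs of the cycle: 1.826 × 0.1936 × 1.318 = 0.4659309248
For no arbitrage the full-cycle product must be 1, so the missing rate is 1 / 0.4659309248 ≈ 2.146241.

2.1462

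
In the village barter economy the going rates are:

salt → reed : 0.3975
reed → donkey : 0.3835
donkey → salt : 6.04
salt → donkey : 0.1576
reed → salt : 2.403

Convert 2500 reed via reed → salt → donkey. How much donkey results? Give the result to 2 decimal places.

946.78

2500 reed × 2.403 = 6007.5 salt
6007.5 salt × 0.1576 = 946.782 donkey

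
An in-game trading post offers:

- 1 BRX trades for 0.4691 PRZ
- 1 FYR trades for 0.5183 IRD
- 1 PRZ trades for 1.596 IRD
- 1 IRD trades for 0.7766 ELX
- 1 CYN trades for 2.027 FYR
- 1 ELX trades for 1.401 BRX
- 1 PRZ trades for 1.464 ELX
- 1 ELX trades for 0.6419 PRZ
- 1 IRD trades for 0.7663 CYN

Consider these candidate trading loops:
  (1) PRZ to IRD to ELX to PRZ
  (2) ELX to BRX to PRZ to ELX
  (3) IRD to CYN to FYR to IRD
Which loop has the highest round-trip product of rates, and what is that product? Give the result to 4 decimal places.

(1) 1.596 × 0.7766 × 0.6419 = 0.79561
(2) 1.401 × 0.4691 × 1.464 = 0.96215
(3) 0.7663 × 2.027 × 0.5183 = 0.80507
Highest is cycle (2) at 0.9622 (≤1, no arbitrage).

0.9622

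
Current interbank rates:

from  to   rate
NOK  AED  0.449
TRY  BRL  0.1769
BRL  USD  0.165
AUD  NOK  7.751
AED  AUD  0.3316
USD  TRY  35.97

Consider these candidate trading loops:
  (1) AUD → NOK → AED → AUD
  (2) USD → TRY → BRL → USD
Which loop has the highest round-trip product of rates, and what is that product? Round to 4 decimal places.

1.1540

(1) 7.751 × 0.449 × 0.3316 = 1.15403
(2) 35.97 × 0.1769 × 0.165 = 1.04991
Highest is cycle (1) at 1.1540 (>1, arbitrage).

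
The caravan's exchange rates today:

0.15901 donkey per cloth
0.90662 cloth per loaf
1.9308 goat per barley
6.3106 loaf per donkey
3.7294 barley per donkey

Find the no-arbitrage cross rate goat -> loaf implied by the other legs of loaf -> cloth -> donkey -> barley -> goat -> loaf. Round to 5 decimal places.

Known legs of the cycle: 0.90662 × 0.15901 × 3.7294 × 1.9308 = 1.038068444797551024
For no arbitrage the full-cycle product must be 1, so the missing rate is 1 / 1.038068444797551024 ≈ 0.9633276.

0.96333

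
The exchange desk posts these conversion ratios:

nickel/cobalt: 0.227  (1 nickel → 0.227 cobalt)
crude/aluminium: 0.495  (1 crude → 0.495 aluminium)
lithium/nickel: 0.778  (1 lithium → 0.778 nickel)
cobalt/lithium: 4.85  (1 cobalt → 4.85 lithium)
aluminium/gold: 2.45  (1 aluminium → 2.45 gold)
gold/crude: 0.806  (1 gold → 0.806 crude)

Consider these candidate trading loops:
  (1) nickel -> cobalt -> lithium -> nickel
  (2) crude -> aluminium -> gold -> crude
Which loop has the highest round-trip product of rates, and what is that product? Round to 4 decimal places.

(1) 0.227 × 4.85 × 0.778 = 0.85654
(2) 0.495 × 2.45 × 0.806 = 0.97748
Highest is cycle (2) at 0.9775 (≤1, no arbitrage).

0.9775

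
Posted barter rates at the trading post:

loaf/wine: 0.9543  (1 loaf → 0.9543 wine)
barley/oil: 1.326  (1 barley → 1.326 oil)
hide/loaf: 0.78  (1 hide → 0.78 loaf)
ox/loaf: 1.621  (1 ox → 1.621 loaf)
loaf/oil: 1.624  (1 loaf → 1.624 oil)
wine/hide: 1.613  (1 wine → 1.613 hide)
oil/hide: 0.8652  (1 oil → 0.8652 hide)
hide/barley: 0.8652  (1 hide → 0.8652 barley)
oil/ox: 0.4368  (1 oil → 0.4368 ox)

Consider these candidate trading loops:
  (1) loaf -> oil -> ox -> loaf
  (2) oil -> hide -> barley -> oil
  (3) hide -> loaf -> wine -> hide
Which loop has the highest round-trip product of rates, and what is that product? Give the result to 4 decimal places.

1.2006

(1) 1.624 × 0.4368 × 1.621 = 1.14988
(2) 0.8652 × 0.8652 × 1.326 = 0.99261
(3) 0.78 × 0.9543 × 1.613 = 1.20064
Highest is cycle (3) at 1.2006 (>1, arbitrage).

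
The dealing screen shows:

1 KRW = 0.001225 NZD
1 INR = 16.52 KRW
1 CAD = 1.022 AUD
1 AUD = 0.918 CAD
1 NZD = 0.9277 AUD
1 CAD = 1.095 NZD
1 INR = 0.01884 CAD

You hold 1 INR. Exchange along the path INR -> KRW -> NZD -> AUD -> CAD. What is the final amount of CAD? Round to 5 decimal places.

0.01723

1 INR × 16.52 = 16.52 KRW
16.52 KRW × 0.001225 = 0.020237 NZD
0.020237 NZD × 0.9277 = 0.0187738649 AUD
0.0187738649 AUD × 0.918 = 0.0172344079782 CAD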